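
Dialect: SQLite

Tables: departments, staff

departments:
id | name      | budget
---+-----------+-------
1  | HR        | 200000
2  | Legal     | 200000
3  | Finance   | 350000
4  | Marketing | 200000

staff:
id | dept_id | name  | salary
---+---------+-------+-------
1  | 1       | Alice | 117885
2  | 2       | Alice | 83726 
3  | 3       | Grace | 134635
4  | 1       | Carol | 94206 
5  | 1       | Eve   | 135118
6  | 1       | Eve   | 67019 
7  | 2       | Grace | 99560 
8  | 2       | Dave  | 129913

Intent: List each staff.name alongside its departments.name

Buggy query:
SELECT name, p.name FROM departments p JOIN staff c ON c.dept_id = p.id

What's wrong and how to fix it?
Bug: 'name' exists in both joined tables, so the database can't tell which one is meant

Fix: Qualify the column with its table alias (c.name)

Corrected query:
SELECT c.name, p.name FROM departments p JOIN staff c ON c.dept_id = p.id

Result:
name  | name   
------+--------
Alice | HR     
Alice | Legal  
Grace | Finance
Carol | HR     
Eve   | HR     
Eve   | HR     
Grace | Legal  
Dave  | Legal  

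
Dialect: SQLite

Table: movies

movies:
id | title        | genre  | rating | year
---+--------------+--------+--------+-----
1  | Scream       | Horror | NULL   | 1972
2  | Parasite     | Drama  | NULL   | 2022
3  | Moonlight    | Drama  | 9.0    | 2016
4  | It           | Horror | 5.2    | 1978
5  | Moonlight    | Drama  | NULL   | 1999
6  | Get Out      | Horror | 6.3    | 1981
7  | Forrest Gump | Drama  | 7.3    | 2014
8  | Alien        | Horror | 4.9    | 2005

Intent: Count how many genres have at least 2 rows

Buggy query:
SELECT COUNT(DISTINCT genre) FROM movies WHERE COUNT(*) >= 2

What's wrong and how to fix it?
Bug: COUNT(*) cannot appear in WHERE; the per-group count doesn't exist yet

Fix: Use a subquery that GROUPs and filters with HAVING, then count its rows

Corrected query:
SELECT COUNT(*) FROM (SELECT genre FROM movies GROUP BY genre HAVING COUNT(*) >= 2)

Result:
COUNT(*)
--------
2       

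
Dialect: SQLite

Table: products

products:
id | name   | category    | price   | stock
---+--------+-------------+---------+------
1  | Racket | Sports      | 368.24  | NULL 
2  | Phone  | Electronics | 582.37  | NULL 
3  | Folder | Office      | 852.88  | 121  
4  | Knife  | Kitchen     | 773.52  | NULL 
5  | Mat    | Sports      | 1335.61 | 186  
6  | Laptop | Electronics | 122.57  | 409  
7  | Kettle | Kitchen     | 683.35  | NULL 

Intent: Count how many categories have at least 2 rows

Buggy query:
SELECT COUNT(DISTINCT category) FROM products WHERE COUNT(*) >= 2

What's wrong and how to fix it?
Bug: COUNT(*) cannot appear in WHERE; the per-group count doesn't exist yet

Fix: Group first with HAVING COUNT(*) >= 2, then COUNT the resulting groups

Corrected query:
SELECT COUNT(*) FROM (SELECT category FROM products GROUP BY category HAVING COUNT(*) >= 2)

Result:
COUNT(*)
--------
3       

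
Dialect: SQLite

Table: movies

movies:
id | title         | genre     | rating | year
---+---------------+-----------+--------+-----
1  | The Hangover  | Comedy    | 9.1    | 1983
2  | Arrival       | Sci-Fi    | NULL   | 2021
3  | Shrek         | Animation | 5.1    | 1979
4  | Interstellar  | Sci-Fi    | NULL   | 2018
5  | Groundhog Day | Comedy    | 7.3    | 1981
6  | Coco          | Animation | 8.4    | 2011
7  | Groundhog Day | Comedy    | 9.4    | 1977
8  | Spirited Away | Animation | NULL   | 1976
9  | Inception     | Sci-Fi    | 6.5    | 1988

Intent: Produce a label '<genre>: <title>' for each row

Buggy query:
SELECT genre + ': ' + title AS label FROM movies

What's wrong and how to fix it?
Bug: SQLite uses || for string concatenation; + coerces text to numbers (yielding 0)

Fix: Replace + with || to concatenate text

Corrected query:
SELECT genre || ': ' || title AS label FROM movies

Result:
label                   
------------------------
Comedy: The Hangover    
Sci-Fi: Arrival         
Animation: Shrek        
Sci-Fi: Interstellar    
Comedy: Groundhog Day   
Animation: Coco         
Comedy: Groundhog Day   
Animation: Spirited Away
Sci-Fi: Inception       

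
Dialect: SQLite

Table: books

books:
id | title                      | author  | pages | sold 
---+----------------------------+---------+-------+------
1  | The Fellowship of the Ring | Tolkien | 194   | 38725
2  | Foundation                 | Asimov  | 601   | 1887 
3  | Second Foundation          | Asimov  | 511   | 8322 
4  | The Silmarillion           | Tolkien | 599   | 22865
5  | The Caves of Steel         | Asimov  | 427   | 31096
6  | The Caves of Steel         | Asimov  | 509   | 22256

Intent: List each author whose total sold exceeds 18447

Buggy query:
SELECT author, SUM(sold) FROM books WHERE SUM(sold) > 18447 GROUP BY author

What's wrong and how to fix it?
Bug: WHERE runs before GROUP BY, so aggregates aren't available there

Fix: Move the aggregate condition to a HAVING clause

Corrected query:
SELECT author, SUM(sold) FROM books GROUP BY author HAVING SUM(sold) > 18447

Result:
author  | SUM(sold)
--------+----------
Asimov  | 63561    
Tolkien | 61590    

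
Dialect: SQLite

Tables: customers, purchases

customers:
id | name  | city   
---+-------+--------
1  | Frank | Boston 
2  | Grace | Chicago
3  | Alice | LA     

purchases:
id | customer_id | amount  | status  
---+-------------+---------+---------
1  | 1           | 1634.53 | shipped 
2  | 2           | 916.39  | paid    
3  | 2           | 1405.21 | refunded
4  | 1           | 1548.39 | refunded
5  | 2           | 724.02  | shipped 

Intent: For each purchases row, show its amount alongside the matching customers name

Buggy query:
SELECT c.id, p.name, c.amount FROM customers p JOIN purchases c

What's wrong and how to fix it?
Bug: Missing join condition: each purchases row is matched to all customers rows instead of just its own

Fix: Add ON c.customer_id = p.id to the JOIN

Corrected query:
SELECT c.id, p.name, c.amount FROM customers p JOIN purchases c ON c.customer_id = p.id

Result:
id | name  | amount 
---+-------+--------
1  | Frank | 1634.53
2  | Grace | 916.39 
3  | Grace | 1405.21
4  | Frank | 1548.39
5  | Grace | 724.02 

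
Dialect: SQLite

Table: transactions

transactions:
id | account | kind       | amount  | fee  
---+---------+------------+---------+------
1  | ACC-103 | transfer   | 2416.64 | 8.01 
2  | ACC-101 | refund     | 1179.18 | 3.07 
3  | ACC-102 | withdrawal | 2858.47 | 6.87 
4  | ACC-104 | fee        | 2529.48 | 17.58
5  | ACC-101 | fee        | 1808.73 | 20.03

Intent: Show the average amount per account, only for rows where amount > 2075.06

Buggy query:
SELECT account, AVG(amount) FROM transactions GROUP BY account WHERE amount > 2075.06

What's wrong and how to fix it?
Bug: Row-level WHERE must come before GROUP BY in the clause order

Fix: Place WHERE between FROM and GROUP BY

Corrected query:
SELECT account, AVG(amount) FROM transactions WHERE amount > 2075.06 GROUP BY account

Result:
account | AVG(amount)
--------+------------
ACC-102 | 2858.47    
ACC-103 | 2416.64    
ACC-104 | 2529.48    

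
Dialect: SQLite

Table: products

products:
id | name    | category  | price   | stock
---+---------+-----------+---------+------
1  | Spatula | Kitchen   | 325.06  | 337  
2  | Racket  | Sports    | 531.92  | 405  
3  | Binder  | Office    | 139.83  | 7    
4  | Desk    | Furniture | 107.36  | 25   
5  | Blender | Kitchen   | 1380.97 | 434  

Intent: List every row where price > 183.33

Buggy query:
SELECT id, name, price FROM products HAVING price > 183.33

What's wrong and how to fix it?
Bug: HAVING filters the output of aggregation, but this query has no GROUP BY and no aggregate functions, so SQLite rejects it (HAVING clause on a non-aggregate query); the condition here is per row

Fix: Use WHERE for row-level filtering

Corrected query:
SELECT id, name, price FROM products WHERE price > 183.33

Result:
id | name    | price  
---+---------+--------
1  | Spatula | 325.06 
2  | Racket  | 531.92 
5  | Blender | 1380.97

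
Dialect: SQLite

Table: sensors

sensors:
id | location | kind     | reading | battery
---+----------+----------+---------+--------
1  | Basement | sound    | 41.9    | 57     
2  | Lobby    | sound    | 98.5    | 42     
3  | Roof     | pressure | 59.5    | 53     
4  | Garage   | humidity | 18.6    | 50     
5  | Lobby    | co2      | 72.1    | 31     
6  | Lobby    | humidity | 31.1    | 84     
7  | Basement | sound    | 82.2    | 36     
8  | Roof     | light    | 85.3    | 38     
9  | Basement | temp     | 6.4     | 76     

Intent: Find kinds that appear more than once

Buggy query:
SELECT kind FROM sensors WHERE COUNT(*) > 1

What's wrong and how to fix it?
Bug: WHERE can't reference COUNT(*); aggregates are computed after WHERE

Fix: GROUP BY kind, then filter groups with HAVING COUNT(*) > 1

Corrected query:
SELECT kind FROM sensors GROUP BY kind HAVING COUNT(*) > 1

Result:
kind    
--------
humidity
sound   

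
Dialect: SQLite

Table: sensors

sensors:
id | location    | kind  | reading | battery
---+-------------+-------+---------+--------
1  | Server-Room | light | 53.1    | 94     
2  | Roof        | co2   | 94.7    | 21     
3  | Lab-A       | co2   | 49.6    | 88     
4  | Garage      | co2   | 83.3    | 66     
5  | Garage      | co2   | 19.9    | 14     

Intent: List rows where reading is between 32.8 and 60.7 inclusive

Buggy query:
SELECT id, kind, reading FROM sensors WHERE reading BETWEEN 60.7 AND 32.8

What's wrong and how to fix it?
Bug: The bounds are reversed; BETWEEN a AND b requires a <= b to match anything

Fix: Write BETWEEN 32.8 AND 60.7

Corrected query:
SELECT id, kind, reading FROM sensors WHERE reading BETWEEN 32.8 AND 60.7

Result:
id | kind  | reading
---+-------+--------
1  | light | 53.1   
3  | co2   | 49.6   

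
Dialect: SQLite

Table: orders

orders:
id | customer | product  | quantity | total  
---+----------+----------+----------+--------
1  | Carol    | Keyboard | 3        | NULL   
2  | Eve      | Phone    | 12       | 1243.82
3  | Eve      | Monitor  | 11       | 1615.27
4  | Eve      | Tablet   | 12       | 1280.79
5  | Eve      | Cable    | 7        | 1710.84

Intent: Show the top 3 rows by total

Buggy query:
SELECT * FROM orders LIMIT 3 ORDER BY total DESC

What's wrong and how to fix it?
Bug: LIMIT must come after ORDER BY

Fix: Swap the clauses: ORDER BY first, then LIMIT

Corrected query:
SELECT * FROM orders ORDER BY total DESC LIMIT 3

Result:
id | customer | product | quantity | total  
---+----------+---------+----------+--------
5  | Eve      | Cable   | 7        | 1710.84
3  | Eve      | Monitor | 11       | 1615.27
4  | Eve      | Tablet  | 12       | 1280.79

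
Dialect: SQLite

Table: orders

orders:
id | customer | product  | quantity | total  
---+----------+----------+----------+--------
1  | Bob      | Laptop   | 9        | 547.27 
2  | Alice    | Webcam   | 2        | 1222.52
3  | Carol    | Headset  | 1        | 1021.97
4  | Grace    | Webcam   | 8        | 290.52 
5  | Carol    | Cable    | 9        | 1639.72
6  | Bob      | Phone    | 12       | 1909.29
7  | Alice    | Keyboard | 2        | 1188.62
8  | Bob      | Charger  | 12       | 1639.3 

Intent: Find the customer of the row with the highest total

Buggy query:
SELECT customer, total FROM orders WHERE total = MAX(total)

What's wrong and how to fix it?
Bug: MAX(total) is an aggregate and cannot be used directly in WHERE

Fix: Use a subquery: WHERE total = (SELECT MAX(total) FROM orders)

Corrected query:
SELECT customer, total FROM orders WHERE total = (SELECT MAX(total) FROM orders)

Result:
customer | total  
---------+--------
Bob      | 1909.29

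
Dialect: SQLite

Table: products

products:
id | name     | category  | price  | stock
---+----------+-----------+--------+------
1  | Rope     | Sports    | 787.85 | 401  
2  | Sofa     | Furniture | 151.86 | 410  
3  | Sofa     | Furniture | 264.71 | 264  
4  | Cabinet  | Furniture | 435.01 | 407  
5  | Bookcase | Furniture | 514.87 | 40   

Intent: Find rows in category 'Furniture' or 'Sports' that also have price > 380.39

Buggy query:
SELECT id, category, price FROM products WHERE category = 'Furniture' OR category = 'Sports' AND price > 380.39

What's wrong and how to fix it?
Bug: Without parentheses, AND is evaluated before OR, so the price filter only applies to the 'Sports' branch

Fix: Group the OR with parentheses (or use IN), then AND the threshold

Corrected query:
SELECT id, category, price FROM products WHERE (category = 'Furniture' OR category = 'Sports') AND price > 380.39

Result:
id | category  | price 
---+-----------+-------
1  | Sports    | 787.85
4  | Furniture | 435.01
5  | Furniture | 514.87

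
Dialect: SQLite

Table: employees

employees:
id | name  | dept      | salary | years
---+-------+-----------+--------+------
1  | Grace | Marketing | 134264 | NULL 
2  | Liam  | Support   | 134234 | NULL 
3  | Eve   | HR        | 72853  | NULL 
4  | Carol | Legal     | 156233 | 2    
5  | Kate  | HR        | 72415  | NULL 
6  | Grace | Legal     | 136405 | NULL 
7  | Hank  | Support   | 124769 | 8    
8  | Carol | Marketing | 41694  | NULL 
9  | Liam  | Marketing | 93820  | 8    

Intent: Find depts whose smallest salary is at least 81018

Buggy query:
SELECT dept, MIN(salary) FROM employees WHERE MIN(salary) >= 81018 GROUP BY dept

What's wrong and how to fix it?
Bug: Aggregates like MIN are computed per group after WHERE runs

Fix: Use HAVING for the per-group MIN condition

Corrected query:
SELECT dept, MIN(salary) FROM employees GROUP BY dept HAVING MIN(salary) >= 81018

Result:
dept    | MIN(salary)
--------+------------
Legal   | 136405     
Support | 124769     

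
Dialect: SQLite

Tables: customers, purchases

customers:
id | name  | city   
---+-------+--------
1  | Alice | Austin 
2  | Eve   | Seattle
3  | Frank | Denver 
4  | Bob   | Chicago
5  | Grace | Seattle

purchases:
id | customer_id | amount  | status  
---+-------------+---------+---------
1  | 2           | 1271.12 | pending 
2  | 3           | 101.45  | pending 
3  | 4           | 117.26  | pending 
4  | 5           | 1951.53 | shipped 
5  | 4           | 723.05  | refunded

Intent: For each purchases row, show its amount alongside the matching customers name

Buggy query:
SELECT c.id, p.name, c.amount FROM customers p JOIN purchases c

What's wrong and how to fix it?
Bug: Missing join condition: each purchases row is matched to all customers rows instead of just its own

Fix: Specify the join condition linking the foreign key to the parent id

Corrected query:
SELECT c.id, p.name, c.amount FROM customers p JOIN purchases c ON c.customer_id = p.id

Result:
id | name  | amount 
---+-------+--------
1  | Eve   | 1271.12
2  | Frank | 101.45 
3  | Bob   | 117.26 
4  | Grace | 1951.53
5  | Bob   | 723.05 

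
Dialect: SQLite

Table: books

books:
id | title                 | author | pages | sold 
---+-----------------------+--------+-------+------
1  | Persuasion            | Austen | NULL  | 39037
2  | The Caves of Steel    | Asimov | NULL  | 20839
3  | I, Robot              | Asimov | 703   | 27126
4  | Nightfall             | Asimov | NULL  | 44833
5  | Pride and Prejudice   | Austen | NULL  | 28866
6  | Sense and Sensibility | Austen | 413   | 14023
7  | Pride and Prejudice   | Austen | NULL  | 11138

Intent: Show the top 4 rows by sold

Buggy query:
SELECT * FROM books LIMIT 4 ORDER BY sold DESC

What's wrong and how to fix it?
Bug: ORDER BY cannot follow LIMIT; LIMIT is the final clause

Fix: Swap the clauses: ORDER BY first, then LIMIT

Corrected query:
SELECT * FROM books ORDER BY sold DESC LIMIT 4

Result:
id | title               | author | pages | sold 
---+---------------------+--------+-------+------
4  | Nightfall           | Asimov | NULL  | 44833
1  | Persuasion          | Austen | NULL  | 39037
5  | Pride and Prejudice | Austen | NULL  | 28866
3  | I, Robot            | Asimov | 703   | 27126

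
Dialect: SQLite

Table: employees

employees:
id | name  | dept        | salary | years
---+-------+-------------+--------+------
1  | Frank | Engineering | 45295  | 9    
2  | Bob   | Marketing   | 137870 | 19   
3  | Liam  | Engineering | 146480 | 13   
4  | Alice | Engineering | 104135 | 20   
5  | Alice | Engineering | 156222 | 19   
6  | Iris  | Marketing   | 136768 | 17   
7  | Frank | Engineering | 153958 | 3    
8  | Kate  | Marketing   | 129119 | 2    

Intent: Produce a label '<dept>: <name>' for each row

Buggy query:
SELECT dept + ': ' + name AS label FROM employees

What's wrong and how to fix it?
Bug: '+' is numeric addition; on text columns SQLite converts them to 0 instead of concatenating

Fix: Replace + with || to concatenate text

Corrected query:
SELECT dept || ': ' || name AS label FROM employees

Result:
label             
------------------
Engineering: Frank
Marketing: Bob    
Engineering: Liam 
Engineering: Alice
Engineering: Alice
Marketing: Iris   
Engineering: Frank
Marketing: Kate   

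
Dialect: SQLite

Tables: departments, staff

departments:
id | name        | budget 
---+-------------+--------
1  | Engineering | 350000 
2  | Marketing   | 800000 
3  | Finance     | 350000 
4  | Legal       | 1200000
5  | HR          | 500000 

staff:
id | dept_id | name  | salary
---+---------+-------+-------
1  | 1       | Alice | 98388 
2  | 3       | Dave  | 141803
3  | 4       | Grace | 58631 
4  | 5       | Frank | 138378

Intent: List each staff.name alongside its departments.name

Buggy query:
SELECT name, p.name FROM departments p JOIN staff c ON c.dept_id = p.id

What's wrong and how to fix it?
Bug: 'name' exists in both joined tables, so the database can't tell which one is meant

Fix: Prefix ambiguous columns with the table alias

Corrected query:
SELECT c.name, p.name FROM departments p JOIN staff c ON c.dept_id = p.id

Result:
name  | name       
------+------------
Alice | Engineering
Dave  | Finance    
Grace | Legal      
Frank | HR         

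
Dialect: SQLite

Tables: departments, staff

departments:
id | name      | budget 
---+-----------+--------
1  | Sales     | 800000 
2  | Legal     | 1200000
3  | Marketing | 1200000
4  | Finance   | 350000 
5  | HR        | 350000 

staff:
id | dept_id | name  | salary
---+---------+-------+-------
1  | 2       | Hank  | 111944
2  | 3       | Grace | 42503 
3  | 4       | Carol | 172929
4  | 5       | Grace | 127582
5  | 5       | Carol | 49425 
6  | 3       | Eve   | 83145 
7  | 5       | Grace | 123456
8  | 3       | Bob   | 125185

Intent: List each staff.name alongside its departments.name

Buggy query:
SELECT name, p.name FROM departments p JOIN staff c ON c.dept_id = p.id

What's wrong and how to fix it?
Bug: Both tables have a 'name' column; the unqualified reference is ambiguous

Fix: Prefix ambiguous columns with the table alias

Corrected query:
SELECT c.name, p.name FROM departments p JOIN staff c ON c.dept_id = p.id

Result:
name  | name     
------+----------
Hank  | Legal    
Grace | Marketing
Carol | Finance  
Grace | HR       
Carol | HR       
Eve   | Marketing
Grace | HR       
Bob   | Marketing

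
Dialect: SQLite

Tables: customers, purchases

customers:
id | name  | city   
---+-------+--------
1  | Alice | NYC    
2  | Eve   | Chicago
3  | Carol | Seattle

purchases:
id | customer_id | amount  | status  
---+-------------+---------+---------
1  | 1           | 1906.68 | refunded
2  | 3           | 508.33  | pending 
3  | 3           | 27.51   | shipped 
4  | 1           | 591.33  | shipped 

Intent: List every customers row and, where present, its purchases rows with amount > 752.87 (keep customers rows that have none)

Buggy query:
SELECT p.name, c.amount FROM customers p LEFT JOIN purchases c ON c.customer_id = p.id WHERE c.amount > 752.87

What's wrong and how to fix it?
Bug: A WHERE condition on the right-hand table after LEFT JOIN drops unmatched parents

Fix: Put 'c.amount > 752.87' in the JOIN's ON clause instead of WHERE

Corrected query:
SELECT p.name, c.amount FROM customers p LEFT JOIN purchases c ON c.customer_id = p.id AND c.amount > 752.87

Result:
name  | amount 
------+--------
Alice | 1906.68
Eve   | NULL   
Carol | NULL   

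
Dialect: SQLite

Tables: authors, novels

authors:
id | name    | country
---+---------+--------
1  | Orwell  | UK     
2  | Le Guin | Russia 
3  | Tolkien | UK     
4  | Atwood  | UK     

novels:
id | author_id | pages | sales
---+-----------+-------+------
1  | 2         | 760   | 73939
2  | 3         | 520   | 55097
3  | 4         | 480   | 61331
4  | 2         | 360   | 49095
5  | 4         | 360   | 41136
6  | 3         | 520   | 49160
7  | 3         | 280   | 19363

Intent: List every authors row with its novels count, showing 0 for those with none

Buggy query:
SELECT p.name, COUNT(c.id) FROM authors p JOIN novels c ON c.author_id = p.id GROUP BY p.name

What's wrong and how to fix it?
Bug: An inner join excludes parents with zero children

Fix: Use LEFT JOIN so parents without children still appear (COUNT(c.id) gives 0)

Corrected query:
SELECT p.name, COUNT(c.id) FROM authors p LEFT JOIN novels c ON c.author_id = p.id GROUP BY p.name

Result:
name    | COUNT(c.id)
--------+------------
Atwood  | 2          
Le Guin | 2          
Orwell  | 0          
Tolkien | 3          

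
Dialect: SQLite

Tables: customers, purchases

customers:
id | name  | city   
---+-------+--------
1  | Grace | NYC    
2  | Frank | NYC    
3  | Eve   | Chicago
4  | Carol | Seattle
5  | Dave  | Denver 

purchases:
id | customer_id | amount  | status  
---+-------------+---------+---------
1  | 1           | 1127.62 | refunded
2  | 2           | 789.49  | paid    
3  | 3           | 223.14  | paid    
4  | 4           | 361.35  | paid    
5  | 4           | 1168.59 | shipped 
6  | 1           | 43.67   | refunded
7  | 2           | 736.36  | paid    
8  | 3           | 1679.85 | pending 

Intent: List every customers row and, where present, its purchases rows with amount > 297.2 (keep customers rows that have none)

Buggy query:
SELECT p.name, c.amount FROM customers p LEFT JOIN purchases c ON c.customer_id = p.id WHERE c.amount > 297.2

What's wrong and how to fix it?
Bug: Filtering c.amount in WHERE discards the NULL rows produced by LEFT JOIN, turning it into an inner join

Fix: Put 'c.amount > 297.2' in the JOIN's ON clause instead of WHERE

Corrected query:
SELECT p.name, c.amount FROM customers p LEFT JOIN purchases c ON c.customer_id = p.id AND c.amount > 297.2

Result:
name  | amount 
------+--------
Grace | 1127.62
Frank | 736.36 
Frank | 789.49 
Eve   | 1679.85
Carol | 361.35 
Carol | 1168.59
Dave  | NULL   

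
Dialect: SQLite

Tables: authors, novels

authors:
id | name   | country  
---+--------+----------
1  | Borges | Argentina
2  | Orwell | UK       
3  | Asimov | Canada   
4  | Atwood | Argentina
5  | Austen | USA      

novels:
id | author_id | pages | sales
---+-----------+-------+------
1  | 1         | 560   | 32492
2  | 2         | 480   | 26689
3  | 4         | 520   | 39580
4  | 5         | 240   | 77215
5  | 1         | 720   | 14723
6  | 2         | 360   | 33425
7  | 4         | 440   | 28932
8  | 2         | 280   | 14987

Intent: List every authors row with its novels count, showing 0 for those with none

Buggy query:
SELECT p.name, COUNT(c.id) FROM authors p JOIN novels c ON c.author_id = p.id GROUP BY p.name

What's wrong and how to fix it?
Bug: An inner join excludes parents with zero children

Fix: Switch to LEFT JOIN to retain unmatched parent rows

Corrected query:
SELECT p.name, COUNT(c.id) FROM authors p LEFT JOIN novels c ON c.author_id = p.id GROUP BY p.name

Result:
name   | COUNT(c.id)
-------+------------
Asimov | 0          
Atwood | 2          
Austen | 1          
Borges | 2          
Orwell | 3          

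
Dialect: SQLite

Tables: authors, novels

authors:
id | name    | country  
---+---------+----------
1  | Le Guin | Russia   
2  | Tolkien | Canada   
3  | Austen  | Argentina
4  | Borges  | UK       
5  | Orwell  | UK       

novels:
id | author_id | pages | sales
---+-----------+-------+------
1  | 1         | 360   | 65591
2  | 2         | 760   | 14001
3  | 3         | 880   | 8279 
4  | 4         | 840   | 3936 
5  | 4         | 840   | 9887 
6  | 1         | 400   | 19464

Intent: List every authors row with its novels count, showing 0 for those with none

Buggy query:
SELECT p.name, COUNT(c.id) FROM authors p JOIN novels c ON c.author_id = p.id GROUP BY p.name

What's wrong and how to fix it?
Bug: INNER JOIN drops authors rows that have no matching novels rows

Fix: Switch to LEFT JOIN to retain unmatched parent rows

Corrected query:
SELECT p.name, COUNT(c.id) FROM authors p LEFT JOIN novels c ON c.author_id = p.id GROUP BY p.name

Result:
name    | COUNT(c.id)
--------+------------
Austen  | 1          
Borges  | 2          
Le Guin | 2          
Orwell  | 0          
Tolkien | 1          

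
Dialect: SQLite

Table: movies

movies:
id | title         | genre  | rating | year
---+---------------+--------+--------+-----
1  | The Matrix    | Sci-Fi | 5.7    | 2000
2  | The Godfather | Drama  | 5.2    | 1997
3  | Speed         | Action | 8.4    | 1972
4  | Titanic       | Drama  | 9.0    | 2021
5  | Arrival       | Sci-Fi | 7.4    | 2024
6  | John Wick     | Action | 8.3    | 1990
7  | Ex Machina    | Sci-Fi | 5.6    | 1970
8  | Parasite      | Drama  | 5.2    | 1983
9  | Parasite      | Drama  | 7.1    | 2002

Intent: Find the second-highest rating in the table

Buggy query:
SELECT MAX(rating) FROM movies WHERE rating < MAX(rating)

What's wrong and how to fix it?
Bug: The inner MAX is an aggregate inside WHERE, which is not allowed

Fix: Put the inner MAX in a scalar subquery

Corrected query:
SELECT MAX(rating) FROM movies WHERE rating < (SELECT MAX(rating) FROM movies)

Result:
MAX(rating)
-----------
8.4        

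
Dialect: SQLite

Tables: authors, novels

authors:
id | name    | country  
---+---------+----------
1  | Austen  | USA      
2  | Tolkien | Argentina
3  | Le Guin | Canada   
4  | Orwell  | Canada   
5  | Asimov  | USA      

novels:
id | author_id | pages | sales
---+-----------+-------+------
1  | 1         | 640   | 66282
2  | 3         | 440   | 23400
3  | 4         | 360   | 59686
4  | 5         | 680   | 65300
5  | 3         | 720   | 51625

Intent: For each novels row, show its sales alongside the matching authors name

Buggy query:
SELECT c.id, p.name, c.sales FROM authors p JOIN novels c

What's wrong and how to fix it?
Bug: JOIN with no ON clause produces a cartesian product; every novels row pairs with every authors row

Fix: Add ON c.author_id = p.id to the JOIN

Corrected query:
SELECT c.id, p.name, c.sales FROM authors p JOIN novels c ON c.author_id = p.id

Result:
id | name    | sales
---+---------+------
1  | Austen  | 66282
2  | Le Guin | 23400
3  | Orwell  | 59686
4  | Asimov  | 65300
5  | Le Guin | 51625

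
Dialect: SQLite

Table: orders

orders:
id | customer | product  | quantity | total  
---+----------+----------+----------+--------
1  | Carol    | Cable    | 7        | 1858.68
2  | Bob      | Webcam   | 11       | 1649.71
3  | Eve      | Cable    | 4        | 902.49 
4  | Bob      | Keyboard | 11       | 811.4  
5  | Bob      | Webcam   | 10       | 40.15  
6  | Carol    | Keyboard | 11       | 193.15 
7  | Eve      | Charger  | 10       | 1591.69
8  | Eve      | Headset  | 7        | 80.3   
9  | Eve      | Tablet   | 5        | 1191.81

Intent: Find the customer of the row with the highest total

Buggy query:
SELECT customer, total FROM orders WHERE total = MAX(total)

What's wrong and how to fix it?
Bug: MAX(total) is an aggregate and cannot be used directly in WHERE

Fix: Wrap MAX in a scalar subquery so WHERE compares against a single value

Corrected query:
SELECT customer, total FROM orders WHERE total = (SELECT MAX(total) FROM orders)

Result:
customer | total  
---------+--------
Carol    | 1858.68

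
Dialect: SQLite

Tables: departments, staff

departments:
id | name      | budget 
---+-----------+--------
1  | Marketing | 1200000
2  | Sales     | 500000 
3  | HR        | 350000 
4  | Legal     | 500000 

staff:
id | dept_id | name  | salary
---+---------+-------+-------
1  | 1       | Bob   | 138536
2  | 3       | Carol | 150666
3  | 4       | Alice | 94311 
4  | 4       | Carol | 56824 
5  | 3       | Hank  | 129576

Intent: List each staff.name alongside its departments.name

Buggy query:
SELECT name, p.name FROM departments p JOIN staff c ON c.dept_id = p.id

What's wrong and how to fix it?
Bug: Both tables have a 'name' column; the unqualified reference is ambiguous

Fix: Prefix ambiguous columns with the table alias

Corrected query:
SELECT c.name, p.name FROM departments p JOIN staff c ON c.dept_id = p.id

Result:
name  | name     
------+----------
Bob   | Marketing
Carol | HR       
Alice | Legal    
Carol | Legal    
Hank  | HR       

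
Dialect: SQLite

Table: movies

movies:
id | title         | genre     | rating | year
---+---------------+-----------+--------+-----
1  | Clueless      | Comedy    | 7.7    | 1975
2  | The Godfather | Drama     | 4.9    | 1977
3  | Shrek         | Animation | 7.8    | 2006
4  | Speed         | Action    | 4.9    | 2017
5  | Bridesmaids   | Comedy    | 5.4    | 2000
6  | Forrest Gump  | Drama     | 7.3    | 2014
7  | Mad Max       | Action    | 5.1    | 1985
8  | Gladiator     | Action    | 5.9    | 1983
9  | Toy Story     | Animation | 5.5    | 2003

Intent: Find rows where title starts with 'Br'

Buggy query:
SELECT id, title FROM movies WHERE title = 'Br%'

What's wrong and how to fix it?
Bug: '=' compares the literal string including the % character; pattern matching needs LIKE

Fix: Use LIKE for wildcard pattern matching

Corrected query:
SELECT id, title FROM movies WHERE title LIKE 'Br%'

Result:
id | title      
---+------------
5  | Bridesmaids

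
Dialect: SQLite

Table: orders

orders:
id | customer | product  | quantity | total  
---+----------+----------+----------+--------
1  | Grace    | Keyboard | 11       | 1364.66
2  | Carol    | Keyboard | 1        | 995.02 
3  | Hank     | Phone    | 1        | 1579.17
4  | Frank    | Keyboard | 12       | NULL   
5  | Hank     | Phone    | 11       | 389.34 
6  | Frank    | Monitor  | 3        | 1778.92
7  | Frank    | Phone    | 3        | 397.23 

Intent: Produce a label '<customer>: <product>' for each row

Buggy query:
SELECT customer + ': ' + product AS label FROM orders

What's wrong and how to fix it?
Bug: '+' is numeric addition; on text columns SQLite converts them to 0 instead of concatenating

Fix: Replace + with || to concatenate text

Corrected query:
SELECT customer || ': ' || product AS label FROM orders

Result:
label          
---------------
Grace: Keyboard
Carol: Keyboard
Hank: Phone    
Frank: Keyboard
Hank: Phone    
Frank: Monitor 
Frank: Phone   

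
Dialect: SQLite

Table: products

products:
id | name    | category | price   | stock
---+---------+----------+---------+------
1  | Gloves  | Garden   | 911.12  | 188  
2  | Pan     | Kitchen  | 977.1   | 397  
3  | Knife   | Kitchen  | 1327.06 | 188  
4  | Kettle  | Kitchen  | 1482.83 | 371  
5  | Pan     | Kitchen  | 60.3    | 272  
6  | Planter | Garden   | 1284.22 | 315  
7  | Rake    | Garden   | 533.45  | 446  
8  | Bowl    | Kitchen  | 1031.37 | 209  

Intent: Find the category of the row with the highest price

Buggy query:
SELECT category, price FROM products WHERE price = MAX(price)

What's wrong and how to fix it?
Bug: WHERE is evaluated per row; an aggregate over the whole table isn't defined there

Fix: Wrap MAX in a scalar subquery so WHERE compares against a single value

Corrected query:
SELECT category, price FROM products WHERE price = (SELECT MAX(price) FROM products)

Result:
category | price  
---------+--------
Kitchen  | 1482.83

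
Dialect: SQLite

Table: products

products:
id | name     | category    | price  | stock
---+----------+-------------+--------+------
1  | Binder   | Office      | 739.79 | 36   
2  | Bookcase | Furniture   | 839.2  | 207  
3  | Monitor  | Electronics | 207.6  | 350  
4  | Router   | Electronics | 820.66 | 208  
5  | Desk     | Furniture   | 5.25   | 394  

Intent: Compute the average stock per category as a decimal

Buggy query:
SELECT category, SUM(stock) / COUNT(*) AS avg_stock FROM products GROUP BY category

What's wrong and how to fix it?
Bug: Both operands are integers, so '/' performs integer division and truncates

Fix: Cast one side to REAL so the division keeps the fractional part

Corrected query:
SELECT category, SUM(stock) * 1.0 / COUNT(*) AS avg_stock FROM products GROUP BY category

Result:
category    | avg_stock
------------+----------
Electronics | 279      
Furniture   | 300.5    
Office      | 36       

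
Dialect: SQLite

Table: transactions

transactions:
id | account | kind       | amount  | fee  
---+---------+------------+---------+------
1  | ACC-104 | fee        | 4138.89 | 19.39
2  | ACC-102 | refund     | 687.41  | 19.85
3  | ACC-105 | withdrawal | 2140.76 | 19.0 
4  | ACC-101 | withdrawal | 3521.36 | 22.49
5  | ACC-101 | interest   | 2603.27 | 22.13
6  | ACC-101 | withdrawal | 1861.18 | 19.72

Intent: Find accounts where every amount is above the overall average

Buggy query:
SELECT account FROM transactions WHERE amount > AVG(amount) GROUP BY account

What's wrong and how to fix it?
Bug: AVG() is an aggregate; it can't sit directly in WHERE

Fix: Compute the overall average in a scalar subquery and compare each group's MIN against it in HAVING

Corrected query:
SELECT account FROM transactions GROUP BY account HAVING MIN(amount) > (SELECT AVG(amount) FROM transactions)

Result:
account
-------
ACC-104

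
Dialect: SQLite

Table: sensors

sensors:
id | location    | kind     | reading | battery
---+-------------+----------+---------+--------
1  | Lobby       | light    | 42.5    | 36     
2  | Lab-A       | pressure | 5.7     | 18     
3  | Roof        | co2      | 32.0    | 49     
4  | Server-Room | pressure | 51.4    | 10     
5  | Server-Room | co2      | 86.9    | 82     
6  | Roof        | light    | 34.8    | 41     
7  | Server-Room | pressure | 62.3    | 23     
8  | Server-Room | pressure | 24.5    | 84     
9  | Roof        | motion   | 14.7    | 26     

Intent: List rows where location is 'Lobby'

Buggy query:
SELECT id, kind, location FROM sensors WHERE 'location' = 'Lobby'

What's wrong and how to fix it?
Bug: Single quotes denote string literals in SQL; the column name is being compared as a constant string

Fix: Reference the column as location without single quotes

Corrected query:
SELECT id, kind, location FROM sensors WHERE location = 'Lobby'

Result:
id | kind  | location
---+-------+---------
1  | light | Lobby   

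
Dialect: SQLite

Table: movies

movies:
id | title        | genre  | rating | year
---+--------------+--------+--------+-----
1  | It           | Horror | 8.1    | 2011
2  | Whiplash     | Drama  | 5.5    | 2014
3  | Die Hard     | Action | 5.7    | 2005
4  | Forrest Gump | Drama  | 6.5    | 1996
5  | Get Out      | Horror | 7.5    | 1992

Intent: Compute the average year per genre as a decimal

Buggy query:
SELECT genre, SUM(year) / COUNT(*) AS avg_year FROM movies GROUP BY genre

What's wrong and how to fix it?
Bug: Both operands are integers, so '/' performs integer division and truncates

Fix: Cast one side to REAL so the division keeps the fractional part

Corrected query:
SELECT genre, SUM(year) * 1.0 / COUNT(*) AS avg_year FROM movies GROUP BY genre

Result:
genre  | avg_year
-------+---------
Action | 2005    
Drama  | 2005    
Horror | 2001.5  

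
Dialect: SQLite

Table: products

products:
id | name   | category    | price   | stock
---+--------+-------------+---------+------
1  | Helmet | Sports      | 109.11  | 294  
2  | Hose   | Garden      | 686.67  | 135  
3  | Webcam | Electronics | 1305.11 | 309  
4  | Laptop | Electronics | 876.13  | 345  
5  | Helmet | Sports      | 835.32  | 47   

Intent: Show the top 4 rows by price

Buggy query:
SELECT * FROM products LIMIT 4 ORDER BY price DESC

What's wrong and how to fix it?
Bug: LIMIT must come after ORDER BY

Fix: Sort with ORDER BY, then apply LIMIT

Corrected query:
SELECT * FROM products ORDER BY price DESC LIMIT 4

Result:
id | name   | category    | price   | stock
---+--------+-------------+---------+------
3  | Webcam | Electronics | 1305.11 | 309  
4  | Laptop | Electronics | 876.13  | 345  
5  | Helmet | Sports      | 835.32  | 47   
2  | Hose   | Garden      | 686.67  | 135  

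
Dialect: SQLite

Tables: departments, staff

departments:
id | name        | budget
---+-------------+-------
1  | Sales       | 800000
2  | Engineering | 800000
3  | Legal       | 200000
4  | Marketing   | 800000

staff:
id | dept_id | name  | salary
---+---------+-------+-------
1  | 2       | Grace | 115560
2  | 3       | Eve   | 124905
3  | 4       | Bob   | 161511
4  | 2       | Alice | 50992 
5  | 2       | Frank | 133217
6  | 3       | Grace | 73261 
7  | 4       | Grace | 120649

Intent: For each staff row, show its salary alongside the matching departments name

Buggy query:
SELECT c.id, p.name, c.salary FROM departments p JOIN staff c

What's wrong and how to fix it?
Bug: Missing join condition: each staff row is matched to all departments rows instead of just its own

Fix: Add ON c.dept_id = p.id to the JOIN

Corrected query:
SELECT c.id, p.name, c.salary FROM departments p JOIN staff c ON c.dept_id = p.id

Result:
id | name        | salary
---+-------------+-------
1  | Engineering | 115560
2  | Legal       | 124905
3  | Marketing   | 161511
4  | Engineering | 50992 
5  | Engineering | 133217
6  | Legal       | 73261 
7  | Marketing   | 120649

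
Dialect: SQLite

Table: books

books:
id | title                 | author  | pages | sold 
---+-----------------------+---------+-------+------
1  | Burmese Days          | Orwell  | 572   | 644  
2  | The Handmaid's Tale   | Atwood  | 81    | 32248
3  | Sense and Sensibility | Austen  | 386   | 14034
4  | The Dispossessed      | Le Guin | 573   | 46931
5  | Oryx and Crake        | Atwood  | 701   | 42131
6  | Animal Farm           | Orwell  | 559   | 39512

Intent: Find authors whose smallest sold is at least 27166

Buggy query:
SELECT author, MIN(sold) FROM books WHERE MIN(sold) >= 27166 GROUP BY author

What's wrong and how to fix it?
Bug: MIN() in WHERE is a misuse of aggregate

Fix: Replace WHERE with HAVING after the GROUP BY

Corrected query:
SELECT author, MIN(sold) FROM books GROUP BY author HAVING MIN(sold) >= 27166

Result:
author  | MIN(sold)
--------+----------
Atwood  | 32248    
Le Guin | 46931    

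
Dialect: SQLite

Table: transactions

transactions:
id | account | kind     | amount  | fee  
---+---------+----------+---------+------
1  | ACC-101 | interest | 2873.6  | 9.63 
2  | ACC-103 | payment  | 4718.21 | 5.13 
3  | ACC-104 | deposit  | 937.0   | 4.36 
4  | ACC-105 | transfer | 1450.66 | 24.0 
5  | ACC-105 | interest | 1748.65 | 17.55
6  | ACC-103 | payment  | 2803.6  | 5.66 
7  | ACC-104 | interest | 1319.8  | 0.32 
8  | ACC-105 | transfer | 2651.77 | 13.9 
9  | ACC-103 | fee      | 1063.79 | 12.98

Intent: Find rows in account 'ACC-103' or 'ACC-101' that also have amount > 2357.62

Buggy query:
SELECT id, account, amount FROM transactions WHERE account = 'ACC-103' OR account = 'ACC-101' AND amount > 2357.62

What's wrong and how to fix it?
Bug: Without parentheses, AND is evaluated before OR, so the amount filter only applies to the 'ACC-101' branch

Fix: Add parentheses around the OR so the AND applies to both alternatives

Corrected query:
SELECT id, account, amount FROM transactions WHERE (account = 'ACC-103' OR account = 'ACC-101') AND amount > 2357.62

Result:
id | account | amount 
---+---------+--------
1  | ACC-101 | 2873.6 
2  | ACC-103 | 4718.21
6  | ACC-103 | 2803.6 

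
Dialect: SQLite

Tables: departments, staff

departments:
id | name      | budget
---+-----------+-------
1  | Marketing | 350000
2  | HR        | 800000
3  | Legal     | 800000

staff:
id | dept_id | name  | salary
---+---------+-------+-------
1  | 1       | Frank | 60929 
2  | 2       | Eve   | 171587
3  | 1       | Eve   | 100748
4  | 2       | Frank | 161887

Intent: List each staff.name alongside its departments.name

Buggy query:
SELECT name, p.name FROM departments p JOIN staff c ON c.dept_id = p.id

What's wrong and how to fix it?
Bug: 'name' exists in both joined tables, so the database can't tell which one is meant

Fix: Qualify the column with its table alias (c.name)

Corrected query:
SELECT c.name, p.name FROM departments p JOIN staff c ON c.dept_id = p.id

Result:
name  | name     
------+----------
Frank | Marketing
Eve   | HR       
Eve   | Marketing
Frank | HR       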